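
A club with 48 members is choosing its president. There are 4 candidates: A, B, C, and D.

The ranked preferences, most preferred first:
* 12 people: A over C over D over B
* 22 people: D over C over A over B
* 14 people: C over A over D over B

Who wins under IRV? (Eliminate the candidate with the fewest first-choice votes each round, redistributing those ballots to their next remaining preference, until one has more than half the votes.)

Round 1: A 12, B 0, C 14, D 22. B eliminated.
Round 2: A 12, C 14, D 22. A eliminated.
Round 3: C 26, D 22. C has a majority (≥25).

C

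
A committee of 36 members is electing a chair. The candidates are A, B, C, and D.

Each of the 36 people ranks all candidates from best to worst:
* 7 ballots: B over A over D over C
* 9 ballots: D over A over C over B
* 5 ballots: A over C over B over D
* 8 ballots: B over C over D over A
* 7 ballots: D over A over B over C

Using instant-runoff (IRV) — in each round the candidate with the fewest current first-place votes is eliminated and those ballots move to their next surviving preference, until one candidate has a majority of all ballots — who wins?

Round 1: A 5, B 15, C 0, D 16. C eliminated.
Round 2: A 5, B 15, D 16. A eliminated.
Round 3: B 20, D 16. B has a majority (≥19).

B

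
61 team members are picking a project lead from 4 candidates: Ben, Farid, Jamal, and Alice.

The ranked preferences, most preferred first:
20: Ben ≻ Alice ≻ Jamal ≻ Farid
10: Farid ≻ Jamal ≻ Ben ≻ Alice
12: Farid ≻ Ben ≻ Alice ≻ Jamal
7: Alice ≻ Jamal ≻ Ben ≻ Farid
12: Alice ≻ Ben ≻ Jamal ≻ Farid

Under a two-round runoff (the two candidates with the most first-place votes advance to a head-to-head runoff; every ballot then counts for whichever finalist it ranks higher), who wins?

Ben

Round 1 first-place votes: Ben 20, Farid 22, Jamal 0, Alice 19. Farid and Ben advance.
Runoff: Farid is ranked above Ben on 22 ballots, Ben above Farid on 39.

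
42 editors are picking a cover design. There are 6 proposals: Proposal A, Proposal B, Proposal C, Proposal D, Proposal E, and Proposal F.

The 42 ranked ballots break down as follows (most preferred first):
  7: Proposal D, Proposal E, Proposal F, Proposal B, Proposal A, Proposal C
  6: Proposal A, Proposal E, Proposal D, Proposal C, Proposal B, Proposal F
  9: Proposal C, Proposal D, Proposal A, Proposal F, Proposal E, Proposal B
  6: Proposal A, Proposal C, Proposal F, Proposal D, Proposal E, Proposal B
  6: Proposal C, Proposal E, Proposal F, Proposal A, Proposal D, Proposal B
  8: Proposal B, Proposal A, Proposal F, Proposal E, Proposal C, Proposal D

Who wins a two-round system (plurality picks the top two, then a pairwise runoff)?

Round 1 first-place votes: Proposal A 12, Proposal B 8, Proposal C 15, Proposal D 7, Proposal E 0, Proposal F 0. Proposal C and Proposal A advance.
Runoff: Proposal C is ranked above Proposal A on 15 ballots, Proposal A above Proposal C on 27.

Proposal A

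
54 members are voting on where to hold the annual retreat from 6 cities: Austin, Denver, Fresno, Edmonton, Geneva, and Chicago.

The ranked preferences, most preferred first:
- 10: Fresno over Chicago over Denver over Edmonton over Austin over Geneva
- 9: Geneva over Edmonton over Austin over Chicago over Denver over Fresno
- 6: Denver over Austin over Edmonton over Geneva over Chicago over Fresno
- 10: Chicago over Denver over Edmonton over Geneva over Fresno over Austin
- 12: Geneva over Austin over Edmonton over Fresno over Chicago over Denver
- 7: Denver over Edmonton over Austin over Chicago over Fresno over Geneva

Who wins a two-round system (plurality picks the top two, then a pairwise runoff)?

Round 1 first-place votes: Austin 0, Denver 13, Fresno 10, Edmonton 0, Geneva 21, Chicago 10. Geneva and Denver advance.
Runoff: Geneva is ranked above Denver on 21 ballots, Denver above Geneva on 33.

Denver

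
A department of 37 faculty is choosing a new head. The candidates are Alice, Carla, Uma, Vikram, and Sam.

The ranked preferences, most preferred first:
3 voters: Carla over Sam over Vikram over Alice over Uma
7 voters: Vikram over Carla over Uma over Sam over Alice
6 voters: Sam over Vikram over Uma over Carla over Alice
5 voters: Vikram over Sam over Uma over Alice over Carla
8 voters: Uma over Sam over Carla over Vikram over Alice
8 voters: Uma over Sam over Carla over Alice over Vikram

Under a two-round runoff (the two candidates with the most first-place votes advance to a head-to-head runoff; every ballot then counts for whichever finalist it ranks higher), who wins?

Vikram

Round 1 first-place votes: Alice 0, Carla 3, Uma 16, Vikram 12, Sam 6. Uma and Vikram advance.
Runoff: Uma is ranked above Vikram on 16 ballots, Vikram above Uma on 21.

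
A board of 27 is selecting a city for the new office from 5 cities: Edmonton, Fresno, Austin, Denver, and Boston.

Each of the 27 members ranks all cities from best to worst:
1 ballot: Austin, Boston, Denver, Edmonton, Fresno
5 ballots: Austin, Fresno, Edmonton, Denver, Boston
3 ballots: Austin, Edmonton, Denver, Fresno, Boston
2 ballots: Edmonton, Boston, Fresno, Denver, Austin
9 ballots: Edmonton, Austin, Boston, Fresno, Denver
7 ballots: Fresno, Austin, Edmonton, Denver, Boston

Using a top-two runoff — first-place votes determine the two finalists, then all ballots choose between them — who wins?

Round 1 first-place votes: Edmonton 11, Fresno 7, Austin 9, Denver 0, Boston 0. Edmonton and Austin advance.
Runoff: Edmonton is ranked above Austin on 11 ballots, Austin above Edmonton on 16.

Austin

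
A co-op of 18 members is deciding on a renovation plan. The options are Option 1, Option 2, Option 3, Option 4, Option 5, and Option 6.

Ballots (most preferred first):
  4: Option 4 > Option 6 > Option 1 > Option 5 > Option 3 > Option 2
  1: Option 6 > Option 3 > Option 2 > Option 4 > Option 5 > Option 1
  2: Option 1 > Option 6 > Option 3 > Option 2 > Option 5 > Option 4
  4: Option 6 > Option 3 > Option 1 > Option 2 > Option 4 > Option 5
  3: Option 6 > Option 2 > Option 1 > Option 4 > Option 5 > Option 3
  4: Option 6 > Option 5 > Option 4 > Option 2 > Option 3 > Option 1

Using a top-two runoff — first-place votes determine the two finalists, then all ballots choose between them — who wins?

Round 1 first-place votes: Option 1 2, Option 2 0, Option 3 0, Option 4 4, Option 5 0, Option 6 12. Option 6 and Option 4 advance.
Runoff: Option 6 is ranked above Option 4 on 14 ballots, Option 4 above Option 6 on 4.

Option 6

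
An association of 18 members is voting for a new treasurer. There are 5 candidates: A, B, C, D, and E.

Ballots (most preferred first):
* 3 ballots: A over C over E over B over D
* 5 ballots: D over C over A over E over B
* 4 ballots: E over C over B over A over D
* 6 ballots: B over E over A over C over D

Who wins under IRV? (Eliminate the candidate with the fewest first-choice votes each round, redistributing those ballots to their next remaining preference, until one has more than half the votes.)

E

Round 1: A 3, B 6, C 0, D 5, E 4. C eliminated.
Round 2: A 3, B 6, D 5, E 4. A eliminated.
Round 3: B 6, D 5, E 7. D eliminated.
Round 4: B 6, E 12. E has a majority (≥10).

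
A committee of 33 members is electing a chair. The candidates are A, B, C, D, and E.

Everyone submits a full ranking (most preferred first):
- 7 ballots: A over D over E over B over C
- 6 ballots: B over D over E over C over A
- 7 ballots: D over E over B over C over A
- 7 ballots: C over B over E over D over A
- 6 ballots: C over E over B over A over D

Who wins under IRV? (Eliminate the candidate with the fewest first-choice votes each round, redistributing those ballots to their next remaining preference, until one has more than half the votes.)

D

Round 1: A 7, B 6, C 13, D 7, E 0. E eliminated.
Round 2: A 7, B 6, C 13, D 7. B eliminated.
Round 3: A 7, C 13, D 13. A eliminated.
Round 4: C 13, D 20. D has a majority (≥17).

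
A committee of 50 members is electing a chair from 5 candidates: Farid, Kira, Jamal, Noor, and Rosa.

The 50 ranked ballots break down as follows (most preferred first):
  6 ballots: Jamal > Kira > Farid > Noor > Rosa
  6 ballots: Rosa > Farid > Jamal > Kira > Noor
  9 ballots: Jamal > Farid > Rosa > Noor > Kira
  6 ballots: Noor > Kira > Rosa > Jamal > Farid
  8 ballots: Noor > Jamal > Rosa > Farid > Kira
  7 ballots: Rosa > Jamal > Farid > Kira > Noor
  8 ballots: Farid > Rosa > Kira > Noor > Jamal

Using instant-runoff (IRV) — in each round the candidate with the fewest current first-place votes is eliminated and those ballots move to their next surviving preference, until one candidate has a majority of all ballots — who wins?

Round 1: Farid 8, Kira 0, Jamal 15, Noor 14, Rosa 13. Kira eliminated.
Round 2: Farid 8, Jamal 15, Noor 14, Rosa 13. Farid eliminated.
Round 3: Jamal 15, Noor 14, Rosa 21. Noor eliminated.
Round 4: Jamal 23, Rosa 27. Rosa has a majority (≥26).

Rosa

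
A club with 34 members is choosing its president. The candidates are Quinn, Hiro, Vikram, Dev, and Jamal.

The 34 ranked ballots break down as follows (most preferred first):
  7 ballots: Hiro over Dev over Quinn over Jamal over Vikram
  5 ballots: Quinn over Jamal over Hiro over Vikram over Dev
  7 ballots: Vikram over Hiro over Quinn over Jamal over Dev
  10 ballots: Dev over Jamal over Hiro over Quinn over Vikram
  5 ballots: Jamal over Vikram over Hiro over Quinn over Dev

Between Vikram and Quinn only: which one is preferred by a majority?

Vikram is ranked above Quinn on 12 ballots; Quinn above Vikram on 22.

Quinn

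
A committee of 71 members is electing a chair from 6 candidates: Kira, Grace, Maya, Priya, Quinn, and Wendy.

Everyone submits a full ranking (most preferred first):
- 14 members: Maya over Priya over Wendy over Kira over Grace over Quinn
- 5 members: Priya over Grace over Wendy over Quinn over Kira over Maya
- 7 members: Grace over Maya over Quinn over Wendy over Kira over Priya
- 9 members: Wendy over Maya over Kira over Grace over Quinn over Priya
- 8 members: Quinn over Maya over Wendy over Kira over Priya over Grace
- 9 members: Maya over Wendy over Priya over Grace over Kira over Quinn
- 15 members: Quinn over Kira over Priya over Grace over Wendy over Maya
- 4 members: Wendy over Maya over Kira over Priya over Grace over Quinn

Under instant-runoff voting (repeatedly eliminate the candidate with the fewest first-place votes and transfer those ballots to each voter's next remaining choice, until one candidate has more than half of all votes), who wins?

Round 1: Kira 0, Grace 7, Maya 23, Priya 5, Quinn 23, Wendy 13. Kira eliminated.
Round 2: Grace 7, Maya 23, Priya 5, Quinn 23, Wendy 13. Priya eliminated.
Round 3: Grace 12, Maya 23, Quinn 23, Wendy 13. Grace eliminated.
Round 4: Maya 30, Quinn 23, Wendy 18. Wendy eliminated.
Round 5: Maya 43, Quinn 28. Maya has a majority (≥36).

Maya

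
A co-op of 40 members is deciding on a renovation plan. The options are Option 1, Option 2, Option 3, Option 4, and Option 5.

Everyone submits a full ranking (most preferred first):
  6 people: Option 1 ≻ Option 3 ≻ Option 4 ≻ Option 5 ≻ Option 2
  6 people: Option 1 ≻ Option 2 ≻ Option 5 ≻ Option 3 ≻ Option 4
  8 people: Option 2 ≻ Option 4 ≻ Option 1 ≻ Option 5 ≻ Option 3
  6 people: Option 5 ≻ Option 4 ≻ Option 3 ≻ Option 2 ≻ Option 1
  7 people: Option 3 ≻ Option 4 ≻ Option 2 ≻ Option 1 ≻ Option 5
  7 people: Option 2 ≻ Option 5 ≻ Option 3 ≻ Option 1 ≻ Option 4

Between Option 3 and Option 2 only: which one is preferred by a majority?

Option 2

Option 3 is ranked above Option 2 on 19 ballots; Option 2 above Option 3 on 21.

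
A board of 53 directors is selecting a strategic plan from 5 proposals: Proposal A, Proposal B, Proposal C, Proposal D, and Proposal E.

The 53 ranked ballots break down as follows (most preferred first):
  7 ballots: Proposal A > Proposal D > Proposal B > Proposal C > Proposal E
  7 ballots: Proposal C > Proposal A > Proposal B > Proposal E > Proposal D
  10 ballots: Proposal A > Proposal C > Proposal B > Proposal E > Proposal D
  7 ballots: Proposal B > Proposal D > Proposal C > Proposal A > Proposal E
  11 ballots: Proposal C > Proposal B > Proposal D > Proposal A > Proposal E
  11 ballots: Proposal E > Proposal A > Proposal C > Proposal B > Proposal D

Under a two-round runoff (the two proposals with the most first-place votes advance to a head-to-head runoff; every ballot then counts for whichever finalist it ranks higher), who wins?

Proposal A

Round 1 first-place votes: Proposal A 17, Proposal B 7, Proposal C 18, Proposal D 0, Proposal E 11. Proposal C and Proposal A advance.
Runoff: Proposal C is ranked above Proposal A on 25 ballots, Proposal A above Proposal C on 28.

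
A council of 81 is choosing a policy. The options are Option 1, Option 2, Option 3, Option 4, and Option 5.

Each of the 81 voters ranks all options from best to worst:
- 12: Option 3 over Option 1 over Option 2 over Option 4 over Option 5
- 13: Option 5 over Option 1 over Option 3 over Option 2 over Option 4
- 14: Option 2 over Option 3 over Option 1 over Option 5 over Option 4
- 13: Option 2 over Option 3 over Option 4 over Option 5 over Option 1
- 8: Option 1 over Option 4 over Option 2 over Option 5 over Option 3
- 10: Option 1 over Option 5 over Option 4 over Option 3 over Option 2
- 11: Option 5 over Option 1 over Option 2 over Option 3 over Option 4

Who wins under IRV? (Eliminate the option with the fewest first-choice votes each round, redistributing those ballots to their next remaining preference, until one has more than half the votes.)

Option 1

Round 1: Option 1 18, Option 2 27, Option 3 12, Option 4 0, Option 5 24. Option 4 eliminated.
Round 2: Option 1 18, Option 2 27, Option 3 12, Option 5 24. Option 3 eliminated.
Round 3: Option 1 30, Option 2 27, Option 5 24. Option 5 eliminated.
Round 4: Option 1 54, Option 2 27. Option 1 has a majority (≥41).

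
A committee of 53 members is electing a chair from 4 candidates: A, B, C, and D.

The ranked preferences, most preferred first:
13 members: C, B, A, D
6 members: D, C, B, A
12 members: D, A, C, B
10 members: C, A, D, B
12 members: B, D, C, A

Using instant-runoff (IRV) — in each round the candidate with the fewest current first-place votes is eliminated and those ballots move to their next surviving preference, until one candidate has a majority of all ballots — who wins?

Round 1: A 0, B 12, C 23, D 18. A eliminated.
Round 2: B 12, C 23, D 18. B eliminated.
Round 3: C 23, D 30. D has a majority (≥27).

D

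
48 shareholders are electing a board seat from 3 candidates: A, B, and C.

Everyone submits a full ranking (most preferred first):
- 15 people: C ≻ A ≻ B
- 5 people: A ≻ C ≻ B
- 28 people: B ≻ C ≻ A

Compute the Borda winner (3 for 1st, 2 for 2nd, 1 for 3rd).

A: 15×2 + 5×3 + 28×1 = 73
B: 15×1 + 5×1 + 28×3 = 104
C: 15×3 + 5×2 + 28×2 = 111

C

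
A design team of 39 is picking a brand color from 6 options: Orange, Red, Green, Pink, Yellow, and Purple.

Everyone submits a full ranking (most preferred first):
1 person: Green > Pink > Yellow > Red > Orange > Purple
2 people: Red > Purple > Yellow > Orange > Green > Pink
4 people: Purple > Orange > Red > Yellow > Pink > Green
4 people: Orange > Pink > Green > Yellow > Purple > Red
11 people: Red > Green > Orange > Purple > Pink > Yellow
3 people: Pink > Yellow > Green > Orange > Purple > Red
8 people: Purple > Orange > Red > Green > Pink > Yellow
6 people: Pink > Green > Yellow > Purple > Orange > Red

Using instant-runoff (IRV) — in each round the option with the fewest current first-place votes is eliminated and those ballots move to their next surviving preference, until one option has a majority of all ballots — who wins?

Red

Round 1: Orange 4, Red 13, Green 1, Pink 9, Yellow 0, Purple 12. Yellow eliminated.
Round 2: Orange 4, Red 13, Green 1, Pink 9, Purple 12. Green eliminated.
Round 3: Orange 4, Red 13, Pink 10, Purple 12. Orange eliminated.
Round 4: Red 13, Pink 14, Purple 12. Purple eliminated.
Round 5: Red 25, Pink 14. Red has a majority (≥20).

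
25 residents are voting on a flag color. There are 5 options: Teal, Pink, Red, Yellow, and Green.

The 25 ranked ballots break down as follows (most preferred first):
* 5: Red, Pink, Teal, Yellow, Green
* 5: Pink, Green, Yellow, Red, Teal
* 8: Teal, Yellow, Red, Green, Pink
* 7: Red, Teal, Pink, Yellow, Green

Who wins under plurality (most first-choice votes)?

Red

First-place votes: Teal 8, Pink 5, Red 12, Yellow 0, Green 0.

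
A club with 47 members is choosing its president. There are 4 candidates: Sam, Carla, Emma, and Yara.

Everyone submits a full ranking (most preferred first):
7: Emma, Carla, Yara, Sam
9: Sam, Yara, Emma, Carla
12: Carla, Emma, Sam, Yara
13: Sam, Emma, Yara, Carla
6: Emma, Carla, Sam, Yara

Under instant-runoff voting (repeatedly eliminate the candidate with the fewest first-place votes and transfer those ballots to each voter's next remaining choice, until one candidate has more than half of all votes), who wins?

Round 1: Sam 22, Carla 12, Emma 13, Yara 0. Yara eliminated.
Round 2: Sam 22, Carla 12, Emma 13. Carla eliminated.
Round 3: Sam 22, Emma 25. Emma has a majority (≥24).

Emma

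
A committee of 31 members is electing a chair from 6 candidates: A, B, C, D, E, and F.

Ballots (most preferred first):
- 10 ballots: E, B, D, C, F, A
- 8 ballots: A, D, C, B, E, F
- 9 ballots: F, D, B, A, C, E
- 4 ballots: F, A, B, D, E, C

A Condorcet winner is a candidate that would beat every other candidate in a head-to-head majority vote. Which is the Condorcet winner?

D vs A: 19–12
D vs B: 17–14
D vs C: 31–0
D vs E: 21–10
D vs F: 18–13
D beats every other candidate.

D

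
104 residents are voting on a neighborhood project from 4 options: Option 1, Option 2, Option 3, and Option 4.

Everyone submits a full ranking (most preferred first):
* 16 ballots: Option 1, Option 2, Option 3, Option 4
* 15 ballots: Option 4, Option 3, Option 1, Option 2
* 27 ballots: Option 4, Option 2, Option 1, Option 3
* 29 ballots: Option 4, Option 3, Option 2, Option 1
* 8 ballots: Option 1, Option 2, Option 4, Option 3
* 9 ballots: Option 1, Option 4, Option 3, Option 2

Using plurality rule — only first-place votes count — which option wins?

Option 4

First-place votes: Option 1 33, Option 2 0, Option 3 0, Option 4 71.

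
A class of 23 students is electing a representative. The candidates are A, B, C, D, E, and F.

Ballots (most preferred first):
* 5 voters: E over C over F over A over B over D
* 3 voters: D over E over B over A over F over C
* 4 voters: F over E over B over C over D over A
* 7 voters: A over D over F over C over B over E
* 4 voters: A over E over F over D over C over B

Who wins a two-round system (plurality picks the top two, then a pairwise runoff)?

E

Round 1 first-place votes: A 11, B 0, C 0, D 3, E 5, F 4. A and E advance.
Runoff: A is ranked above E on 11 ballots, E above A on 12.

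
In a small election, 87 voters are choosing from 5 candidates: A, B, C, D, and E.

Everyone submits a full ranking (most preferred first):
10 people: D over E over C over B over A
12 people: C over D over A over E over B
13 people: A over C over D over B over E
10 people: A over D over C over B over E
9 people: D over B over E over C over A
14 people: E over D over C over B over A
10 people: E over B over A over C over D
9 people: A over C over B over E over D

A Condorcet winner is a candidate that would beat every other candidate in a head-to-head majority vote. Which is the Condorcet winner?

C

C vs A: 45–42
C vs B: 68–19
C vs D: 44–43
C vs E: 44–43
C beats every other candidate.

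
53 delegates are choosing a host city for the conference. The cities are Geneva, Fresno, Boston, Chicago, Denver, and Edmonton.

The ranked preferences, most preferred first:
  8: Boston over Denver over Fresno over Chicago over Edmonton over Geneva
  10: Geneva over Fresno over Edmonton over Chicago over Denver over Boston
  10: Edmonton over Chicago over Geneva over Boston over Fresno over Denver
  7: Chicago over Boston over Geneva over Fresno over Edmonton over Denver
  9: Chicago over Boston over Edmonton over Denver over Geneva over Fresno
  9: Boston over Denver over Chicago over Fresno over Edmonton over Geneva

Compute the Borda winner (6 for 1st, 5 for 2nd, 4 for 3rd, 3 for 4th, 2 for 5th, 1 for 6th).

Chicago

Geneva: 8×1 + 10×6 + 10×4 + 7×4 + 9×2 + 9×1 = 163
Fresno: 8×4 + 10×5 + 10×2 + 7×3 + 9×1 + 9×3 = 159
Boston: 8×6 + 10×1 + 10×3 + 7×5 + 9×5 + 9×6 = 222
Chicago: 8×3 + 10×3 + 10×5 + 7×6 + 9×6 + 9×4 = 236
Denver: 8×5 + 10×2 + 10×1 + 7×1 + 9×3 + 9×5 = 149
Edmonton: 8×2 + 10×4 + 10×6 + 7×2 + 9×4 + 9×2 = 184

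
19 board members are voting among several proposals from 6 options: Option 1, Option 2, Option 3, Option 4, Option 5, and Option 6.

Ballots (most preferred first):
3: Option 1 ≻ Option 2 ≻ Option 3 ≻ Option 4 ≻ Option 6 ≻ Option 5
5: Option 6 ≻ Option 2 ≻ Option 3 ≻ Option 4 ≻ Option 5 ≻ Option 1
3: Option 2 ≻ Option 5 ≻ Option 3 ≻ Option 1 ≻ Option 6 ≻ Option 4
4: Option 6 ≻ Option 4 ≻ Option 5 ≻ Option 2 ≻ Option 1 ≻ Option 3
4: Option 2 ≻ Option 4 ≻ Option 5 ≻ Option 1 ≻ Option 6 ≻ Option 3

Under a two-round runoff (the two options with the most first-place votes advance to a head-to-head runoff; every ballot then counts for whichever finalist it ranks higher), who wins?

Round 1 first-place votes: Option 1 3, Option 2 7, Option 3 0, Option 4 0, Option 5 0, Option 6 9. Option 6 and Option 2 advance.
Runoff: Option 6 is ranked above Option 2 on 9 ballots, Option 2 above Option 6 on 10.

Option 2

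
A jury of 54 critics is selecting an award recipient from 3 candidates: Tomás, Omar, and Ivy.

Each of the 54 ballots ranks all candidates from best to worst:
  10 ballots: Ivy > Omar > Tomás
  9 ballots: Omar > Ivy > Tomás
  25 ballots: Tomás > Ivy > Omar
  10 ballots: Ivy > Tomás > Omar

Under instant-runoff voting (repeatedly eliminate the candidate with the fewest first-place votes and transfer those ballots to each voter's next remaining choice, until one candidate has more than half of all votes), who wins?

Round 1: Tomás 25, Omar 9, Ivy 20. Omar eliminated.
Round 2: Tomás 25, Ivy 29. Ivy has a majority (≥28).

Ivy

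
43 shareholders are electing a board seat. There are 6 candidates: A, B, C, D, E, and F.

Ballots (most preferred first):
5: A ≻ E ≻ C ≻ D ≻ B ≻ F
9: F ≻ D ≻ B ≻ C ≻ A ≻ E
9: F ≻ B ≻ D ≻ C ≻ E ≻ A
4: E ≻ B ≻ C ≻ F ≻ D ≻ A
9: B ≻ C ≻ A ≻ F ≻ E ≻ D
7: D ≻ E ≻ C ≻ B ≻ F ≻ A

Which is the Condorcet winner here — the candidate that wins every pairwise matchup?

B vs A: 38–5
B vs C: 31–12
B vs D: 22–21
B vs E: 27–16
B vs F: 25–18
B beats every other candidate.

B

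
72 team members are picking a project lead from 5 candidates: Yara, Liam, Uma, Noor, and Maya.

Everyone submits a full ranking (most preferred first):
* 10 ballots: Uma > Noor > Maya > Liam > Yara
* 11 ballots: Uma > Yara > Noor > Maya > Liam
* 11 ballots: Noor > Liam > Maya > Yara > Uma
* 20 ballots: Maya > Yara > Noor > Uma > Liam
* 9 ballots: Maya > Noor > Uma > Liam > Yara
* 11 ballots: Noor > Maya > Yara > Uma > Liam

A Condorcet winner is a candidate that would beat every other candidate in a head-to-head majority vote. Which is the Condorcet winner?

Noor

Noor vs Yara: 41–31
Noor vs Liam: 72–0
Noor vs Uma: 51–21
Noor vs Maya: 43–29
Noor beats every other candidate.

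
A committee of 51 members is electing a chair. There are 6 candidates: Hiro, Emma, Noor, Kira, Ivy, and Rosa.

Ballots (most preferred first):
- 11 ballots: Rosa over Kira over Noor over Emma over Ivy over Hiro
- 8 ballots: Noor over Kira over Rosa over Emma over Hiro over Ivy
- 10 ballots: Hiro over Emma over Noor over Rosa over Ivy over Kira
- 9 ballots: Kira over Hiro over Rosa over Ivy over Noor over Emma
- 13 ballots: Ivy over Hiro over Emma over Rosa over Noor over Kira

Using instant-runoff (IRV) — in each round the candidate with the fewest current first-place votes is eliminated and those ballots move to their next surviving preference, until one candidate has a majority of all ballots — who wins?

Rosa

Round 1: Hiro 10, Emma 0, Noor 8, Kira 9, Ivy 13, Rosa 11. Emma eliminated.
Round 2: Hiro 10, Noor 8, Kira 9, Ivy 13, Rosa 11. Noor eliminated.
Round 3: Hiro 10, Kira 17, Ivy 13, Rosa 11. Hiro eliminated.
Round 4: Kira 17, Ivy 13, Rosa 21. Ivy eliminated.
Round 5: Kira 17, Rosa 34. Rosa has a majority (≥26).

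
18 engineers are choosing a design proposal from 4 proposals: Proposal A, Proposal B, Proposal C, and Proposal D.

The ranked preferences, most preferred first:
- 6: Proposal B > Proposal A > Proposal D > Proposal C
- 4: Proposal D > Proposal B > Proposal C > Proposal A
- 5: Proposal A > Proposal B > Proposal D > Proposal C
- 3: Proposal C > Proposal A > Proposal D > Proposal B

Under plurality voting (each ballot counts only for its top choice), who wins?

First-place votes: Proposal A 5, Proposal B 6, Proposal C 3, Proposal D 4.

Proposal B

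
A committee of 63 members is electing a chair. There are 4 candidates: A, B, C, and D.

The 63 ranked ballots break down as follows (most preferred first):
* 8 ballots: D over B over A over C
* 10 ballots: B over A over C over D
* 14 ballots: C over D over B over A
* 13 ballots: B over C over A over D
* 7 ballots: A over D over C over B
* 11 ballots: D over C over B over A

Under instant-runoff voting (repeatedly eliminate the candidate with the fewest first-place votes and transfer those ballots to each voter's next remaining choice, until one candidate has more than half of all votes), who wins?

D

Round 1: A 7, B 23, C 14, D 19. A eliminated.
Round 2: B 23, C 14, D 26. C eliminated.
Round 3: B 23, D 40. D has a majority (≥32).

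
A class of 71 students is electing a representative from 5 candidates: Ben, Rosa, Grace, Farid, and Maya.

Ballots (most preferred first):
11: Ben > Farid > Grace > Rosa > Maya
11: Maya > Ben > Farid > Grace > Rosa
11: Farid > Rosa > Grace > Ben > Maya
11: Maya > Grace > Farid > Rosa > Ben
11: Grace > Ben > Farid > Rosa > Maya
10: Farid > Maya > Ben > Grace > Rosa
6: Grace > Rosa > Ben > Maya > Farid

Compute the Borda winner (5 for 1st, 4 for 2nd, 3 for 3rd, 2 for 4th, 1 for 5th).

Ben: 11×5 + 11×4 + 11×2 + 11×1 + 11×4 + 10×3 + 6×3 = 224
Rosa: 11×2 + 11×1 + 11×4 + 11×2 + 11×2 + 10×1 + 6×4 = 155
Grace: 11×3 + 11×2 + 11×3 + 11×4 + 11×5 + 10×2 + 6×5 = 237
Farid: 11×4 + 11×3 + 11×5 + 11×3 + 11×3 + 10×5 + 6×1 = 254
Maya: 11×1 + 11×5 + 11×1 + 11×5 + 11×1 + 10×4 + 6×2 = 195

Farid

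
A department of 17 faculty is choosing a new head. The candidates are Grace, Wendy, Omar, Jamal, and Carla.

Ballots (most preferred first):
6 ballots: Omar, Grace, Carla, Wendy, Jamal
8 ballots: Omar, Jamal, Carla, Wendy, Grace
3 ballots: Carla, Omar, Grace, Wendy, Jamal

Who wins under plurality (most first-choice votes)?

Omar

First-place votes: Grace 0, Wendy 0, Omar 14, Jamal 0, Carla 3.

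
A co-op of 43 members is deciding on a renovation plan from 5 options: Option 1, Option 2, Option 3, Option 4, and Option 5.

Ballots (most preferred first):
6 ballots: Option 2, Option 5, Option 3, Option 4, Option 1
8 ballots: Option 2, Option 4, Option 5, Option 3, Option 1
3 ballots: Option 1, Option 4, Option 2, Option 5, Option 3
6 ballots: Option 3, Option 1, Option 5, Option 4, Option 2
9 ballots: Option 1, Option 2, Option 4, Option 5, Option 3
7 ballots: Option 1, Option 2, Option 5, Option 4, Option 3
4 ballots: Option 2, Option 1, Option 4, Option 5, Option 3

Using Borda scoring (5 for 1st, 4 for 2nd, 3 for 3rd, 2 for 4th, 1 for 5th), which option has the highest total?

Option 1: 6×1 + 8×1 + 3×5 + 6×4 + 9×5 + 7×5 + 4×4 = 149
Option 2: 6×5 + 8×5 + 3×3 + 6×1 + 9×4 + 7×4 + 4×5 = 169
Option 3: 6×3 + 8×2 + 3×1 + 6×5 + 9×1 + 7×1 + 4×1 = 87
Option 4: 6×2 + 8×4 + 3×4 + 6×2 + 9×3 + 7×2 + 4×3 = 121
Option 5: 6×4 + 8×3 + 3×2 + 6×3 + 9×2 + 7×3 + 4×2 = 119

Option 2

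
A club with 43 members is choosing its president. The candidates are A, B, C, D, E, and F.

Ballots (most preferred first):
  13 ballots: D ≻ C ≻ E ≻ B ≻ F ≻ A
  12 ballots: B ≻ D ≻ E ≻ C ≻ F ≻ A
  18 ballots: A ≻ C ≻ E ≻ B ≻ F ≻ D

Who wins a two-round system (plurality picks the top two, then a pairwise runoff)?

D

Round 1 first-place votes: A 18, B 12, C 0, D 13, E 0, F 0. A and D advance.
Runoff: A is ranked above D on 18 ballots, D above A on 25.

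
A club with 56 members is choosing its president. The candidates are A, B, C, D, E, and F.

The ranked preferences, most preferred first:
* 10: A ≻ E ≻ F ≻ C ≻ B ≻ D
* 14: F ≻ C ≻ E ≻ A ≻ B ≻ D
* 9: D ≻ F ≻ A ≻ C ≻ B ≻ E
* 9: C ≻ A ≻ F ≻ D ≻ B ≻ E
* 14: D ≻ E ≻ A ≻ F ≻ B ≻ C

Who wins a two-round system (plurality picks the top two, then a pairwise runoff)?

F

Round 1 first-place votes: A 10, B 0, C 9, D 23, E 0, F 14. D and F advance.
Runoff: D is ranked above F on 23 ballots, F above D on 33.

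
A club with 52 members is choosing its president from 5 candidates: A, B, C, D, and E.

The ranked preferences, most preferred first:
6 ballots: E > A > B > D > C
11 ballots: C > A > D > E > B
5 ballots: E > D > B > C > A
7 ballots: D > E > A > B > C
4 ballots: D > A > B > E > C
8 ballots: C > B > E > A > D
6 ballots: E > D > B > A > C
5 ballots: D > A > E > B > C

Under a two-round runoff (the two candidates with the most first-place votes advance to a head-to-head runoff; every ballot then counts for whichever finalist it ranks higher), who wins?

E

Round 1 first-place votes: A 0, B 0, C 19, D 16, E 17. C and E advance.
Runoff: C is ranked above E on 19 ballots, E above C on 33.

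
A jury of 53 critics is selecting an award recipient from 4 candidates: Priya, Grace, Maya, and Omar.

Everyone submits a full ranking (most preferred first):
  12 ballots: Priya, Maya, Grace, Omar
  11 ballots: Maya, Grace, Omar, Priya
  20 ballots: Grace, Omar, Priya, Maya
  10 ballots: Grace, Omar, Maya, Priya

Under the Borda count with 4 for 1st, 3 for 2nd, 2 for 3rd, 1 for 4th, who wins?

Grace

Priya: 12×4 + 11×1 + 20×2 + 10×1 = 109
Grace: 12×2 + 11×3 + 20×4 + 10×4 = 177
Maya: 12×3 + 11×4 + 20×1 + 10×2 = 120
Omar: 12×1 + 11×2 + 20×3 + 10×3 = 124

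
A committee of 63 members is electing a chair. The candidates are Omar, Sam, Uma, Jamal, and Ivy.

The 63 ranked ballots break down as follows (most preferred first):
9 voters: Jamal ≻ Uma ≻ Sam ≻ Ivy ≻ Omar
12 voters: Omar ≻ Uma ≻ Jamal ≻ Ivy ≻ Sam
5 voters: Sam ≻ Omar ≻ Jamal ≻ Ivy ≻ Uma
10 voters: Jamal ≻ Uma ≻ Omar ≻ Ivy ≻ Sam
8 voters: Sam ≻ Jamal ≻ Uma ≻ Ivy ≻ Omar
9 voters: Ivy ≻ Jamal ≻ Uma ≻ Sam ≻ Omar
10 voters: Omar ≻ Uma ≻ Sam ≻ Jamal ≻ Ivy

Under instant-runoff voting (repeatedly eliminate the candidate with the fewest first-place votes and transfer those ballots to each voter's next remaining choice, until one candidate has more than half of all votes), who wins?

Round 1: Omar 22, Sam 13, Uma 0, Jamal 19, Ivy 9. Uma eliminated.
Round 2: Omar 22, Sam 13, Jamal 19, Ivy 9. Ivy eliminated.
Round 3: Omar 22, Sam 13, Jamal 28. Sam eliminated.
Round 4: Omar 27, Jamal 36. Jamal has a majority (≥32).

Jamal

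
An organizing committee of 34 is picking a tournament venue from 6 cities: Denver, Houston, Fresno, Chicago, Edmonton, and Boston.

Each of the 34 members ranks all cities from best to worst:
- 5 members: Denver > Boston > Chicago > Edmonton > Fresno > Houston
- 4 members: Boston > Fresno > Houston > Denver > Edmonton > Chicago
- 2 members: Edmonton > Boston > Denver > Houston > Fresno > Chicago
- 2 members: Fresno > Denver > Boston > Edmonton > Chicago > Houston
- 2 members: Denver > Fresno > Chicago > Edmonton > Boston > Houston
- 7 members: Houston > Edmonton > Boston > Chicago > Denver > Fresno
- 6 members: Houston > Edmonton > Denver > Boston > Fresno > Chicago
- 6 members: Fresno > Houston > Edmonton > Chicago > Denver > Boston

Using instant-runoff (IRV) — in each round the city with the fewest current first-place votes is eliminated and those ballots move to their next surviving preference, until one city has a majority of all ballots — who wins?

Fresno

Round 1: Denver 7, Houston 13, Fresno 8, Chicago 0, Edmonton 2, Boston 4. Chicago eliminated.
Round 2: Denver 7, Houston 13, Fresno 8, Edmonton 2, Boston 4. Edmonton eliminated.
Round 3: Denver 7, Houston 13, Fresno 8, Boston 6. Boston eliminated.
Round 4: Denver 9, Houston 13, Fresno 12. Denver eliminated.
Round 5: Houston 15, Fresno 19. Fresno has a majority (≥18).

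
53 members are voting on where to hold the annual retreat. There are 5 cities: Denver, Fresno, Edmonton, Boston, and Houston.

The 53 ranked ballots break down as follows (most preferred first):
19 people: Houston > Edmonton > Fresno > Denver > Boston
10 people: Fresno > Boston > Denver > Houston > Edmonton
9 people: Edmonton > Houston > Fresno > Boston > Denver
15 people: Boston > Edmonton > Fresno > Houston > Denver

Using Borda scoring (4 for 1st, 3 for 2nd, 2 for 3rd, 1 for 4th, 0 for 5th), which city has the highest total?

Edmonton

Denver: 19×1 + 10×2 + 9×0 + 15×0 = 39
Fresno: 19×2 + 10×4 + 9×2 + 15×2 = 126
Edmonton: 19×3 + 10×0 + 9×4 + 15×3 = 138
Boston: 19×0 + 10×3 + 9×1 + 15×4 = 99
Houston: 19×4 + 10×1 + 9×3 + 15×1 = 128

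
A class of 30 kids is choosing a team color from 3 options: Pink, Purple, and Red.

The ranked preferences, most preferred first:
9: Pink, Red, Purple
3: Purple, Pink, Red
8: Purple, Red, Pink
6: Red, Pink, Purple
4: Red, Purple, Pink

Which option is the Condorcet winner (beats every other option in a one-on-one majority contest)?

Red vs Pink: 18–12
Red vs Purple: 19–11
Red beats every other option.

Red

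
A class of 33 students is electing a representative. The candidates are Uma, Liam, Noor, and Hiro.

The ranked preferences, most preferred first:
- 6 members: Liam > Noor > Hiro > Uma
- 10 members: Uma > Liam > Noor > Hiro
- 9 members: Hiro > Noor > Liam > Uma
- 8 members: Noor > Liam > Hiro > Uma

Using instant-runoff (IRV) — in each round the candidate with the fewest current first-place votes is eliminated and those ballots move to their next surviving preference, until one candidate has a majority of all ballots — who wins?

Round 1: Uma 10, Liam 6, Noor 8, Hiro 9. Liam eliminated.
Round 2: Uma 10, Noor 14, Hiro 9. Hiro eliminated.
Round 3: Uma 10, Noor 23. Noor has a majority (≥17).

Noor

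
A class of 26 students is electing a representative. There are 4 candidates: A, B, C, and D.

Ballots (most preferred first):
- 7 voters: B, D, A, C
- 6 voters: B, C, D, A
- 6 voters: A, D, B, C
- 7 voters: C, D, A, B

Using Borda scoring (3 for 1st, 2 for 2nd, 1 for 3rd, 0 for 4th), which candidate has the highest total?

A: 7×1 + 6×0 + 6×3 + 7×1 = 32
B: 7×3 + 6×3 + 6×1 + 7×0 = 45
C: 7×0 + 6×2 + 6×0 + 7×3 = 33
D: 7×2 + 6×1 + 6×2 + 7×2 = 46

D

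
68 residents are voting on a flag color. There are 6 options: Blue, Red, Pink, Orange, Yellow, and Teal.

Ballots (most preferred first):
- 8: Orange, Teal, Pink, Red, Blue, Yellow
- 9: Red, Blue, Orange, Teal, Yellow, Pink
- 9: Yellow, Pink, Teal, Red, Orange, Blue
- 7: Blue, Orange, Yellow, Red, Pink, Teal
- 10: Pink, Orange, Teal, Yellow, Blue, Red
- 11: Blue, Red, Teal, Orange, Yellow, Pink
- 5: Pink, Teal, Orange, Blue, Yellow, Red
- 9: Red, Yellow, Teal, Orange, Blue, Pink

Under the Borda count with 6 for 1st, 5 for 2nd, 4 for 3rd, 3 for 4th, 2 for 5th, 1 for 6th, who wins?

Blue: 8×2 + 9×5 + 9×1 + 7×6 + 10×2 + 11×6 + 5×3 + 9×2 = 231
Red: 8×3 + 9×6 + 9×3 + 7×3 + 10×1 + 11×5 + 5×1 + 9×6 = 250
Pink: 8×4 + 9×1 + 9×5 + 7×2 + 10×6 + 11×1 + 5×6 + 9×1 = 210
Orange: 8×6 + 9×4 + 9×2 + 7×5 + 10×5 + 11×3 + 5×4 + 9×3 = 267
Yellow: 8×1 + 9×2 + 9×6 + 7×4 + 10×3 + 11×2 + 5×2 + 9×5 = 215
Teal: 8×5 + 9×3 + 9×4 + 7×1 + 10×4 + 11×4 + 5×5 + 9×4 = 255

Orange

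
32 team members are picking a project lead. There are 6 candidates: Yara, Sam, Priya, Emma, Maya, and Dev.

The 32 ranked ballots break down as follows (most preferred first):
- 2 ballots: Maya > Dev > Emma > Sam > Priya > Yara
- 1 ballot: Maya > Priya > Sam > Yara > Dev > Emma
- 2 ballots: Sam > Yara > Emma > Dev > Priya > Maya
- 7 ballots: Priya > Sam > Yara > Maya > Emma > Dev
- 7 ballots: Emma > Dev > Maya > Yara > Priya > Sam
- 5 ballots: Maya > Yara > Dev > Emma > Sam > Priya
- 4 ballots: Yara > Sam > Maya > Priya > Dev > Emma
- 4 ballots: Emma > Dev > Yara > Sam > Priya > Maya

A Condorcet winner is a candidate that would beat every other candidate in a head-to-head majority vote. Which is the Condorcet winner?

Yara vs Sam: 20–12
Yara vs Priya: 22–10
Yara vs Emma: 19–13
Yara vs Maya: 17–15
Yara vs Dev: 19–13
Yara beats every other candidate.

Yara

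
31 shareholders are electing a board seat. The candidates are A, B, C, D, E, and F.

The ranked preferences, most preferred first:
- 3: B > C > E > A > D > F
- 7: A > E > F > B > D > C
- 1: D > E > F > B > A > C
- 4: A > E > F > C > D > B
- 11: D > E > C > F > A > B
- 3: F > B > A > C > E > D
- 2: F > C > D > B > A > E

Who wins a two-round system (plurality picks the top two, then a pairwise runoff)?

A

Round 1 first-place votes: A 11, B 3, C 0, D 12, E 0, F 5. D and A advance.
Runoff: D is ranked above A on 14 ballots, A above D on 17.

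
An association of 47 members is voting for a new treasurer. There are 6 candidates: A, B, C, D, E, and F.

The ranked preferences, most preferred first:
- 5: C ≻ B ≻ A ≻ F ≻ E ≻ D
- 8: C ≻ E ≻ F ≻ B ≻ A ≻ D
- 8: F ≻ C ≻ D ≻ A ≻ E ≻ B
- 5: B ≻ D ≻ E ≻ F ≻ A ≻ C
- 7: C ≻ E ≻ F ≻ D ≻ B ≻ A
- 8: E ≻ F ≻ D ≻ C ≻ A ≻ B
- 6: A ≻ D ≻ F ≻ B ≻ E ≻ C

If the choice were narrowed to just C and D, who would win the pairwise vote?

C is ranked above D on 28 ballots; D above C on 19.

C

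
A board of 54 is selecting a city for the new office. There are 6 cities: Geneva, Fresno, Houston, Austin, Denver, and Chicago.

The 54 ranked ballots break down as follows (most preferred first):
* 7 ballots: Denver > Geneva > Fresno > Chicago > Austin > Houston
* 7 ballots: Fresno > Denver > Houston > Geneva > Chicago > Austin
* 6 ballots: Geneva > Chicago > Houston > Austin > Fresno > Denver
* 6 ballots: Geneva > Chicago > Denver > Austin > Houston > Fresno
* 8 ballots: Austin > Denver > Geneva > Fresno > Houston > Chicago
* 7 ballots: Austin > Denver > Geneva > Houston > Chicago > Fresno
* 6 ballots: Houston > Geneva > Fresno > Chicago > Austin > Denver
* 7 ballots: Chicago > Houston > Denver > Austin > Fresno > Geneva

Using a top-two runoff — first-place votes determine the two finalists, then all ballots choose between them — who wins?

Geneva

Round 1 first-place votes: Geneva 12, Fresno 7, Houston 6, Austin 15, Denver 7, Chicago 7. Austin and Geneva advance.
Runoff: Austin is ranked above Geneva on 22 ballots, Geneva above Austin on 32.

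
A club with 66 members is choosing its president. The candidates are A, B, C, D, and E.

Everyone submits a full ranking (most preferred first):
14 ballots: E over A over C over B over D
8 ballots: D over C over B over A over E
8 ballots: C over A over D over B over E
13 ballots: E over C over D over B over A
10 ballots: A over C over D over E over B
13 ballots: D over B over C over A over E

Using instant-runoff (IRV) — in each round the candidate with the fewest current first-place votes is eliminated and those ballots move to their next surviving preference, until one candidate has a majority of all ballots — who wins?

Round 1: A 10, B 0, C 8, D 21, E 27. B eliminated.
Round 2: A 10, C 8, D 21, E 27. C eliminated.
Round 3: A 18, D 21, E 27. A eliminated.
Round 4: D 39, E 27. D has a majority (≥34).

D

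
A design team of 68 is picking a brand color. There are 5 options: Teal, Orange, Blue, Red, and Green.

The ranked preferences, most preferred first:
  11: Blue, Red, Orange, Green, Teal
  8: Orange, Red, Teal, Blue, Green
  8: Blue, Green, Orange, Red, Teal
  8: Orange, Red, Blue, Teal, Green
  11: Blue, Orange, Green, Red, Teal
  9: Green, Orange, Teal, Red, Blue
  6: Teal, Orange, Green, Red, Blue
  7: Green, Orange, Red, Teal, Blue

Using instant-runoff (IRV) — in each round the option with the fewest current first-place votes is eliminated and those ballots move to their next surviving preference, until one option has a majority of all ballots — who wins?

Round 1: Teal 6, Orange 16, Blue 30, Red 0, Green 16. Red eliminated.
Round 2: Teal 6, Orange 16, Blue 30, Green 16. Teal eliminated.
Round 3: Orange 22, Blue 30, Green 16. Green eliminated.
Round 4: Orange 38, Blue 30. Orange has a majority (≥35).

Orange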